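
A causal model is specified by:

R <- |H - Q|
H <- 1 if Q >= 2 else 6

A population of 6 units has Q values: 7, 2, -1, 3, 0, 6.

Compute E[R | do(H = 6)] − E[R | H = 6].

do(H=6) breaks H's dependence on Q. With H=6 fixed, R across the units is 1, 4, 7, 3, 6, 0, mean 3.5.
Conditioning on H=6 selects the 2 unit(s) with Q ∈ {-1, 0}. Their R values: 7, 6. Mean = 6.5.
Difference = 3.5 − 6.5 = -3.

-3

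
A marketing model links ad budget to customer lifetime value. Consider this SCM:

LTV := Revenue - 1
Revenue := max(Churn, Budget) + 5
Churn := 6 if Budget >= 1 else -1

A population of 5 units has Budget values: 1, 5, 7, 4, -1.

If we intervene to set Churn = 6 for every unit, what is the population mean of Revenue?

The intervention sets Churn=6 in all 5 units regardless of Budget. Recomputing Revenue per unit gives 11, 11, 12, 11, 11; average 11.2.

11.2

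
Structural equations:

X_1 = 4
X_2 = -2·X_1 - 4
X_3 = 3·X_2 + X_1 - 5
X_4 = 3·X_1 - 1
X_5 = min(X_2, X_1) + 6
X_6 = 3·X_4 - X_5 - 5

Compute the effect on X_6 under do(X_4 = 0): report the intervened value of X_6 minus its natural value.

Under do(X_4=0), the mechanism X_4 = 3·X_1 - 1 is discarded; X_4 is fixed at 0.
X_2 = -2·X_1 - 4  [with X_1=4]  = -12
X_5 = min(X_2, X_1) + 6  [with X_2=-12, X_1=4]  = -6
X_6 = 3·X_4 - X_5 - 5  [with X_4=0, X_5=-6]  = 1
Without intervention: X_2 = -2·X_1 - 4  [with X_1=4]  = -12; X_4 = 3·X_1 - 1  [with X_1=4]  = 11; X_5 = min(X_2, X_1) + 6  [with X_2=-12, X_1=4]  = -6; X_6 = 3·X_4 - X_5 - 5  [with X_4=11, X_5=-6]  = 34.
Change = 1 − 34 = -33.

-33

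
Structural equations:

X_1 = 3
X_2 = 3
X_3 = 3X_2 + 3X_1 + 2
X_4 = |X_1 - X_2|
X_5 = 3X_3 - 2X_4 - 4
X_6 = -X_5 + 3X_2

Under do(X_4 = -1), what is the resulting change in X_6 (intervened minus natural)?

-2

Under do(X_4=-1), the mechanism X_4 = |X_1 - X_2| is discarded; X_4 is fixed at -1.
X_3 = 3X_2 + 3X_1 + 2  [with X_2=3, X_1=3]  = 20
X_5 = 3X_3 - 2X_4 - 4  [with X_3=20, X_4=-1]  = 58
X_6 = -X_5 + 3X_2  [with X_5=58, X_2=3]  = -49
Without intervention: X_3 = 3X_2 + 3X_1 + 2  [with X_2=3, X_1=3]  = 20; X_4 = |X_1 - X_2|  [with X_1=3, X_2=3]  = 0; X_5 = 3X_3 - 2X_4 - 4  [with X_3=20, X_4=0]  = 56; X_6 = -X_5 + 3X_2  [with X_5=56, X_2=3]  = -47.
Change = -49 − (-47) = -2.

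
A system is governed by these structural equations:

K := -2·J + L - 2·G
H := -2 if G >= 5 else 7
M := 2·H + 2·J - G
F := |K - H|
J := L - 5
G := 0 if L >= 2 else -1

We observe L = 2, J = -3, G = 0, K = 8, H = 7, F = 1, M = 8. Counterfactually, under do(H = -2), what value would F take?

10

The intervention breaks the incoming arrows to H: H := -2 if G >= 5 else 7 no longer applies, and H = -2.
J = L - 5  [with L=2]  = -3
G = 0 if L >= 2 else -1  [with L=2]  = 0
K = -2·J + L - 2·G  [with J=-3, L=2, G=0]  = 8
F = |K - H|  [with K=8, H=-2]  = 10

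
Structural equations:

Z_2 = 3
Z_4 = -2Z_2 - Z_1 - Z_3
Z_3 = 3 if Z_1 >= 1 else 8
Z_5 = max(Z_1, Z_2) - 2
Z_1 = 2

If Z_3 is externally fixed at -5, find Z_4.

The intervention breaks the incoming arrows to Z_3: Z_3 = 3 if Z_1 >= 1 else 8 no longer applies, and Z_3 = -5.
Z_4 = -2Z_2 - Z_1 - Z_3  [with Z_2=3, Z_1=2, Z_3=-5]  = -3

-3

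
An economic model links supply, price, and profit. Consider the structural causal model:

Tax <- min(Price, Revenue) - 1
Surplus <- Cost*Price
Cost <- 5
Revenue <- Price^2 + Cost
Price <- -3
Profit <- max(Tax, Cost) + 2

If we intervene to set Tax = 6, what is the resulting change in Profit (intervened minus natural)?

Intervening sets Tax = 6 and removes its equation (Tax <- min(Price, Revenue) - 1).
Profit = max(Tax, Cost) + 2  [with Tax=6, Cost=5]  = 8
Without intervention: Revenue = Price^2 + Cost  [with Price=-3, Cost=5]  = 14; Tax = min(Price, Revenue) - 1  [with Price=-3, Revenue=14]  = -4; Profit = max(Tax, Cost) + 2  [with Tax=-4, Cost=5]  = 7.
Change = 8 − 7 = 1.

1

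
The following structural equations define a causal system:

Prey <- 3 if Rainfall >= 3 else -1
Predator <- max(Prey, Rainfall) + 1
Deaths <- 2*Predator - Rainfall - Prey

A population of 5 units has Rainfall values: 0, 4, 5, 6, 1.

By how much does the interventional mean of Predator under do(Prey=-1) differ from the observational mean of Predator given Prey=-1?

Every unit gets Prey=-1 under the intervention. Predator values become 1, 5, 6, 7, 2; E[Predator|do(Prey=-1)] = 4.2.
Observing Prey=-1 restricts to units where Prey's equation naturally yields -1: Rainfall ∈ {0, 1}. In that subpopulation Predator = 1, 2, mean 1.5.
Difference = 4.2 − 1.5 = 2.7.

2.7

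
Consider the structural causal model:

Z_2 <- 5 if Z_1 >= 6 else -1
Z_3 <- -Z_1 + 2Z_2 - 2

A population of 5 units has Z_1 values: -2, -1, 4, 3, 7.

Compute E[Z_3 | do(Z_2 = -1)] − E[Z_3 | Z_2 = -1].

The intervention sets Z_2=-1 in all 5 units regardless of Z_1. Recomputing Z_3 per unit gives -2, -3, -8, -7, -11; average -6.2.
Conditioning on Z_2=-1 selects the 4 unit(s) with Z_1 ∈ {-2, -1, 4, 3}. Their Z_3 values: -2, -3, -8, -7. Mean = -5.
Difference = -6.2 − (-5) = -1.2.

-1.2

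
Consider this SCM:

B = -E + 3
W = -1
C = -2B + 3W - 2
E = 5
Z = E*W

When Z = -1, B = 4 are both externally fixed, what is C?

-13

Setting Z = -1, B = 4 by intervention discards those variables' equations.
C = -2B + 3W - 2  [with B=4, W=-1]  = -13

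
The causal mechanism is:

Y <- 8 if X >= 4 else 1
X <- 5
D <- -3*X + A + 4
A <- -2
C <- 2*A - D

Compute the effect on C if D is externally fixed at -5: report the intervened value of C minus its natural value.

-8

do(D=-5) replaces the equation D <- -3*X + A + 4 with the constant D = -5.
C = 2*A - D  [with A=-2, D=-5]  = 1
Without intervention: D = -3*X + A + 4  [with X=5, A=-2]  = -13; C = 2*A - D  [with A=-2, D=-13]  = 9.
Change = 1 − 9 = -8.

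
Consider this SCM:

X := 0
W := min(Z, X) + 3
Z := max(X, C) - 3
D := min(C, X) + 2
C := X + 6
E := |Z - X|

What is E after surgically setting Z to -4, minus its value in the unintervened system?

The intervention breaks the incoming arrows to Z: Z := max(X, C) - 3 no longer applies, and Z = -4.
E = |Z - X|  [with Z=-4, X=0]  = 4
Without intervention: C = X + 6  [with X=0]  = 6; Z = max(X, C) - 3  [with X=0, C=6]  = 3; E = |Z - X|  [with Z=3, X=0]  = 3.
Change = 4 − 3 = 1.

1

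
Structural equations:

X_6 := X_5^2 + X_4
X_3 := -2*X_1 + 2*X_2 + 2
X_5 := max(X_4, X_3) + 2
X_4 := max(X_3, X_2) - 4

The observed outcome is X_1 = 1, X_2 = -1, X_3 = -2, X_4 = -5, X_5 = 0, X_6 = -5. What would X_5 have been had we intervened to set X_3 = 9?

11

do(X_3=9) replaces the equation X_3 := -2*X_1 + 2*X_2 + 2 with the constant X_3 = 9.
X_4 = max(X_3, X_2) - 4  [with X_3=9, X_2=-1]  = 5
X_5 = max(X_4, X_3) + 2  [with X_4=5, X_3=9]  = 11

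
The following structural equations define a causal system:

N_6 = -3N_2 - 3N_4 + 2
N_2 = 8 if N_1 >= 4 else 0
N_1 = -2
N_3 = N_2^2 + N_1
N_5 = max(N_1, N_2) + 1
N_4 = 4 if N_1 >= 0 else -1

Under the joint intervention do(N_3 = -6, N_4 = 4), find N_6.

-10

Setting N_3 = -6, N_4 = 4 by intervention discards those variables' equations.
N_2 = 8 if N_1 >= 4 else 0  [with N_1=-2]  = 0
N_6 = -3N_2 - 3N_4 + 2  [with N_2=0, N_4=4]  = -10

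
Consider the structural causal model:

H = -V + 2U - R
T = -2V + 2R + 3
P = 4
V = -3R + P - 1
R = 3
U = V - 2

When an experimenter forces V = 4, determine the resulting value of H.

-3

do(V=4) replaces the equation V = -3R + P - 1 with the constant V = 4.
U = V - 2  [with V=4]  = 2
H = -V + 2U - R  [with V=4, U=2, R=3]  = -3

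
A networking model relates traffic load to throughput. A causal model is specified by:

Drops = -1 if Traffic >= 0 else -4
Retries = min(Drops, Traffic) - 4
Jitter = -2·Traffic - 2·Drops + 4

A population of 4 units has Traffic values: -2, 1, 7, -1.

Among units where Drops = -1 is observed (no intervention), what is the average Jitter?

E[Jitter|Drops=-1] averages over only the 2 units with Drops=-1 (Traffic = 1, 7): Jitter = 4, -8, mean -2.

-2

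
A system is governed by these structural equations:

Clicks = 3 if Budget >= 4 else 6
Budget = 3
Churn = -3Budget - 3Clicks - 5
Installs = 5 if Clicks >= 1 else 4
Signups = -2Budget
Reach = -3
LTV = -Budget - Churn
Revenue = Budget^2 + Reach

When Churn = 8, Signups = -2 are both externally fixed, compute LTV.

-11

Under do(Churn = 8, Signups = -2), each intervened variable's structural equation is replaced by its fixed value.
LTV = -Budget - Churn  [with Budget=3, Churn=8]  = -11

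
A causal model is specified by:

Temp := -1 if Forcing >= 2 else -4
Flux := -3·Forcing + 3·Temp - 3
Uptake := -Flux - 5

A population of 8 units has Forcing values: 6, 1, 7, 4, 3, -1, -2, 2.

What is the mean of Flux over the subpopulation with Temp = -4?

E[Flux|Temp=-4] averages over only the 3 units with Temp=-4 (Forcing = 1, -1, -2): Flux = -18, -12, -9, mean -13.

-13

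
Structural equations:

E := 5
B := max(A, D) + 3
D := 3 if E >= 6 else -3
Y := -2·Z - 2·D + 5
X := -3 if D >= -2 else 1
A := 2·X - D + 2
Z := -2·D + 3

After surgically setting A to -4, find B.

Intervening sets A = -4 and removes its equation (A := 2·X - D + 2).
D = 3 if E >= 6 else -3  [with E=5]  = -3
B = max(A, D) + 3  [with A=-4, D=-3]  = 0

0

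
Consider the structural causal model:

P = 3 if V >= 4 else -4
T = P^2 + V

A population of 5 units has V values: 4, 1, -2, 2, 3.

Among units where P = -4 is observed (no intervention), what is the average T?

E[T|P=-4] averages over only the 4 units with P=-4 (V = 1, -2, 2, 3): T = 17, 14, 18, 19, mean 17.

17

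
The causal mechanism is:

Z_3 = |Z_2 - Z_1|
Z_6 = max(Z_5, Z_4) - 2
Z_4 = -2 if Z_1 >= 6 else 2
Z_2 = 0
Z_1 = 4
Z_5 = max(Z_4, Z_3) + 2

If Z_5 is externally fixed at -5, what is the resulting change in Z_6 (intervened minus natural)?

The intervention breaks the incoming arrows to Z_5: Z_5 = max(Z_4, Z_3) + 2 no longer applies, and Z_5 = -5.
Z_4 = -2 if Z_1 >= 6 else 2  [with Z_1=4]  = 2
Z_6 = max(Z_5, Z_4) - 2  [with Z_5=-5, Z_4=2]  = 0
Without intervention: Z_3 = |Z_2 - Z_1|  [with Z_2=0, Z_1=4]  = 4; Z_4 = -2 if Z_1 >= 6 else 2  [with Z_1=4]  = 2; Z_5 = max(Z_4, Z_3) + 2  [with Z_4=2, Z_3=4]  = 6; Z_6 = max(Z_5, Z_4) - 2  [with Z_5=6, Z_4=2]  = 4.
Change = 0 − 4 = -4.

-4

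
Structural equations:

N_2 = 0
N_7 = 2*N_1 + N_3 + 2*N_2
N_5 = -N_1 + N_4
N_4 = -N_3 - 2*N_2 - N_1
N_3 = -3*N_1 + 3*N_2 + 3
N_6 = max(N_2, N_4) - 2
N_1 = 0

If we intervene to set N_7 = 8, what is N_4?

Under do(N_7=8), the mechanism N_7 = 2*N_1 + N_3 + 2*N_2 is discarded; N_7 is fixed at 8.
Since N_4 is not a descendant of the intervened variable, it is unaffected.
N_3 = -3*N_1 + 3*N_2 + 3  [with N_1=0, N_2=0]  = 3
N_4 = -N_3 - 2*N_2 - N_1  [with N_3=3, N_2=0, N_1=0]  = -3

-3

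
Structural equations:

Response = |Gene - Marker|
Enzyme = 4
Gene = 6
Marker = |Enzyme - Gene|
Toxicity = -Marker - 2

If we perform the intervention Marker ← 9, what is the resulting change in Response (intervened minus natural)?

The intervention breaks the incoming arrows to Marker: Marker = |Enzyme - Gene| no longer applies, and Marker = 9.
Response = |Gene - Marker|  [with Gene=6, Marker=9]  = 3
Without intervention: Marker = |Enzyme - Gene|  [with Enzyme=4, Gene=6]  = 2; Response = |Gene - Marker|  [with Gene=6, Marker=2]  = 4.
Change = 3 − 4 = -1.

-1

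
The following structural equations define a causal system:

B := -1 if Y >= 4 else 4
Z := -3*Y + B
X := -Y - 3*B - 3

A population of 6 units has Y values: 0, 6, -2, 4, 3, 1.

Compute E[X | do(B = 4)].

-17

The intervention sets B=4 in all 6 units regardless of Y. Recomputing X per unit gives -15, -21, -13, -19, -18, -16; average -17.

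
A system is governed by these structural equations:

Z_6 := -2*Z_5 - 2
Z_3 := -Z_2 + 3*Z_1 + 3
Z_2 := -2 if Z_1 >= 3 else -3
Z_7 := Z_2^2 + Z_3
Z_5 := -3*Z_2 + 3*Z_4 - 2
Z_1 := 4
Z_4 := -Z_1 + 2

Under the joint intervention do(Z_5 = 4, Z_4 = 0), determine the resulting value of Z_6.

Setting Z_5 = 4, Z_4 = 0 by intervention discards those variables' equations.
Z_6 = -2*Z_5 - 2  [with Z_5=4]  = -10

-10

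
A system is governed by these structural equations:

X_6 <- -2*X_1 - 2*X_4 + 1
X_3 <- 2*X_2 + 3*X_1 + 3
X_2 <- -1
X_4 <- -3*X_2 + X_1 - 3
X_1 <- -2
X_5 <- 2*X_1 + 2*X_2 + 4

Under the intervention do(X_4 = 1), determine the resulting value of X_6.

3

Under do(X_4=1), the mechanism X_4 <- -3*X_2 + X_1 - 3 is discarded; X_4 is fixed at 1.
X_6 = -2*X_1 - 2*X_4 + 1  [with X_1=-2, X_4=1]  = 3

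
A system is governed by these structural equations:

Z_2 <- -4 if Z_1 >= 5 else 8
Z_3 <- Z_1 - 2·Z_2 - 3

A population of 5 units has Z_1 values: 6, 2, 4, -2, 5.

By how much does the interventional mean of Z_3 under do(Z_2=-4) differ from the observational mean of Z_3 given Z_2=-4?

-2.5

do(Z_2=-4) breaks Z_2's dependence on Z_1. With Z_2=-4 fixed, Z_3 across the units is 11, 7, 9, 3, 10, mean 8.
Conditioning on Z_2=-4 selects the 2 unit(s) with Z_1 ∈ {6, 5}. Their Z_3 values: 11, 10. Mean = 10.5.
Difference = 8 − 10.5 = -2.5.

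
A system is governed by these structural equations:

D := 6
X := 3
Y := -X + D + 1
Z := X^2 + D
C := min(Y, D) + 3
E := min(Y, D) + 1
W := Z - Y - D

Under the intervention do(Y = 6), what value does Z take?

The intervention breaks the incoming arrows to Y: Y := -X + D + 1 no longer applies, and Y = 6.
Z is not downstream of the intervention, so its value is determined by the original equations.
Z = X^2 + D  [with X=3, D=6]  = 15

15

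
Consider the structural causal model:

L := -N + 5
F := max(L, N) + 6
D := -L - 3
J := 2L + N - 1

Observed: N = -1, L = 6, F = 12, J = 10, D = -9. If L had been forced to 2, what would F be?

8

The intervention breaks the incoming arrows to L: L := -N + 5 no longer applies, and L = 2.
F = max(L, N) + 6  [with L=2, N=-1]  = 8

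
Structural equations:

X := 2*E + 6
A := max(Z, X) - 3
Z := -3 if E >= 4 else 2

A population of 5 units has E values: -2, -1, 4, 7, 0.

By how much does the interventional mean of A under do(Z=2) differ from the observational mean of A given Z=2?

5.2

do(Z=2) breaks Z's dependence on E. With Z=2 fixed, A across the units is -1, 1, 11, 17, 3, mean 6.2.
Conditioning on Z=2 selects the 3 unit(s) with E ∈ {-2, -1, 0}. Their A values: -1, 1, 3. Mean = 1.
Difference = 6.2 − 1 = 5.2.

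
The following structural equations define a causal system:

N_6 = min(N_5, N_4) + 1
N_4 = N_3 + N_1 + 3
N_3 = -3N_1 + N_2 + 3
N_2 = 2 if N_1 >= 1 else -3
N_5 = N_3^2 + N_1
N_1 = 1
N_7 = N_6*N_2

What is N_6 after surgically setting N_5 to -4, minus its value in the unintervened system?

The intervention breaks the incoming arrows to N_5: N_5 = N_3^2 + N_1 no longer applies, and N_5 = -4.
N_2 = 2 if N_1 >= 1 else -3  [with N_1=1]  = 2
N_3 = -3N_1 + N_2 + 3  [with N_1=1, N_2=2]  = 2
N_4 = N_3 + N_1 + 3  [with N_3=2, N_1=1]  = 6
N_6 = min(N_5, N_4) + 1  [with N_5=-4, N_4=6]  = -3
Without intervention: N_2 = 2 if N_1 >= 1 else -3  [with N_1=1]  = 2; N_3 = -3N_1 + N_2 + 3  [with N_1=1, N_2=2]  = 2; N_4 = N_3 + N_1 + 3  [with N_3=2, N_1=1]  = 6; N_5 = N_3^2 + N_1  [with N_3=2, N_1=1]  = 5; N_6 = min(N_5, N_4) + 1  [with N_5=5, N_4=6]  = 6.
Change = -3 − 6 = -9.

-9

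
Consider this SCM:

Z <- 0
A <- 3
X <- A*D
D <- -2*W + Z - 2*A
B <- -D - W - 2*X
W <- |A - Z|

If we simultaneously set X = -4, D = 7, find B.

Setting X = -4, D = 7 by intervention discards those variables' equations.
W = |A - Z|  [with A=3, Z=0]  = 3
B = -D - W - 2*X  [with D=7, W=3, X=-4]  = -2

-2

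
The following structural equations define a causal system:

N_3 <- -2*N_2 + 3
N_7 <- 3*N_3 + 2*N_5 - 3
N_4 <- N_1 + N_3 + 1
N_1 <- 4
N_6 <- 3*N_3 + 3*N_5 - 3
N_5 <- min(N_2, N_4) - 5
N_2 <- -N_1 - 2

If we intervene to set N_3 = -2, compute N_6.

The intervention breaks the incoming arrows to N_3: N_3 <- -2*N_2 + 3 no longer applies, and N_3 = -2.
N_2 = -N_1 - 2  [with N_1=4]  = -6
N_4 = N_1 + N_3 + 1  [with N_1=4, N_3=-2]  = 3
N_5 = min(N_2, N_4) - 5  [with N_2=-6, N_4=3]  = -11
N_6 = 3*N_3 + 3*N_5 - 3  [with N_3=-2, N_5=-11]  = -42

-42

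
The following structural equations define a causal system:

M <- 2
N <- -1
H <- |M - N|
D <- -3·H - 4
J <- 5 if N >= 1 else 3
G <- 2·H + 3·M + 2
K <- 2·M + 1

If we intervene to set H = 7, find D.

-25

The intervention breaks the incoming arrows to H: H <- |M - N| no longer applies, and H = 7.
D = -3·H - 4  [with H=7]  = -25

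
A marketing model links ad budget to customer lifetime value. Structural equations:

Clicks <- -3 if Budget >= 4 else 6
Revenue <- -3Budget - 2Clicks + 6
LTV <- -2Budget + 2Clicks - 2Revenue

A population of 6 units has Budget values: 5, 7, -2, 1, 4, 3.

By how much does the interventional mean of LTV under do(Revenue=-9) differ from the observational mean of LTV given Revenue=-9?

Every unit gets Revenue=-9 under the intervention. LTV values become 2, -2, 34, 28, 4, 24; E[LTV|do(Revenue=-9)] = 15.
Observing Revenue=-9 restricts to units where Revenue's equation naturally yields -9: Budget ∈ {7, 1}. In that subpopulation LTV = -2, 28, mean 13.
Difference = 15 − 13 = 2.

2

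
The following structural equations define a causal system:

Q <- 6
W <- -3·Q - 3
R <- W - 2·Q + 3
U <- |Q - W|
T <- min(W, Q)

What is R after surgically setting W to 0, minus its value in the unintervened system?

21

The intervention breaks the incoming arrows to W: W <- -3·Q - 3 no longer applies, and W = 0.
R = W - 2·Q + 3  [with W=0, Q=6]  = -9
Without intervention: W = -3·Q - 3  [with Q=6]  = -21; R = W - 2·Q + 3  [with W=-21, Q=6]  = -30.
Change = -9 − (-30) = 21.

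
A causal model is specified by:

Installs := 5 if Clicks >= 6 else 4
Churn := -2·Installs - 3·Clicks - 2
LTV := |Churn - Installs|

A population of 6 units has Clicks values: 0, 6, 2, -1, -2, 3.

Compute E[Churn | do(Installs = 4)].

-14

Under do(Installs=4), Installs's equation is replaced by Installs=4 for every unit. Per-unit Churn: -10, -28, -16, -7, -4, -19. Mean = -14.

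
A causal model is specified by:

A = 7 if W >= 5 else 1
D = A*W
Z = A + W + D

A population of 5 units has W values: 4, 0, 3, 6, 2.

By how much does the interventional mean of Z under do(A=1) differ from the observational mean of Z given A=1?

1.5

Every unit gets A=1 under the intervention. Z values become 9, 1, 7, 13, 5; E[Z|do(A=1)] = 7.
E[Z|A=1] averages over only the 4 units with A=1 (W = 4, 0, 3, 2): Z = 9, 1, 7, 5, mean 5.5.
Difference = 7 − 5.5 = 1.5.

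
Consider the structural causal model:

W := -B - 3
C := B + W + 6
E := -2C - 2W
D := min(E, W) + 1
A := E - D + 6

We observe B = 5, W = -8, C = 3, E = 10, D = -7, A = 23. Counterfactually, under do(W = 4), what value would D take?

do(W=4) replaces the equation W := -B - 3 with the constant W = 4.
C = B + W + 6  [with B=5, W=4]  = 15
E = -2C - 2W  [with C=15, W=4]  = -38
D = min(E, W) + 1  [with E=-38, W=4]  = -37

-37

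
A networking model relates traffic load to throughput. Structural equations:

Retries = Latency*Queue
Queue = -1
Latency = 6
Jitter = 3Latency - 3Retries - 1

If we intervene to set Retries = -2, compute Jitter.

The intervention breaks the incoming arrows to Retries: Retries = Latency*Queue no longer applies, and Retries = -2.
Jitter = 3Latency - 3Retries - 1  [with Latency=6, Retries=-2]  = 23

23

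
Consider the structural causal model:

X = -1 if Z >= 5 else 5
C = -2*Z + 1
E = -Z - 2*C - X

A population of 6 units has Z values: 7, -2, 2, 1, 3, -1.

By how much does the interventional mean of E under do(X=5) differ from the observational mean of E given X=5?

3.2

Every unit gets X=5 under the intervention. E values become 14, -13, -1, -4, 2, -10; E[E|do(X=5)] = -2.
E[E|X=5] averages over only the 5 units with X=5 (Z = -2, 2, 1, 3, -1): E = -13, -1, -4, 2, -10, mean -5.2.
Difference = -2 − (-5.2) = 3.2.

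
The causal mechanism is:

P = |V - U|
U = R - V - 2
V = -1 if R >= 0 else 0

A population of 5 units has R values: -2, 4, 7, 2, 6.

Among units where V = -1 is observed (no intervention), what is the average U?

Observing V=-1 restricts to units where V's equation naturally yields -1: R ∈ {4, 7, 2, 6}. In that subpopulation U = 3, 6, 1, 5, mean 3.75.

3.75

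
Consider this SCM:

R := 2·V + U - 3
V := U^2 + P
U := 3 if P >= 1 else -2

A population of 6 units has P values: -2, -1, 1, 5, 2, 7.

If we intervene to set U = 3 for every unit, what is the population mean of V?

11

Every unit gets U=3 under the intervention. V values become 7, 8, 10, 14, 11, 16; E[V|do(U=3)] = 11.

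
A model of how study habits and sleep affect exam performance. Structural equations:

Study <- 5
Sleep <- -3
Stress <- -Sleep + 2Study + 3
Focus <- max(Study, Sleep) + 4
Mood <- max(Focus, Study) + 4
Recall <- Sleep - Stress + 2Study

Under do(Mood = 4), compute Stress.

do(Mood=4) replaces the equation Mood <- max(Focus, Study) + 4 with the constant Mood = 4.
Stress is not downstream of the intervention, so its value is determined by the original equations.
Stress = -Sleep + 2Study + 3  [with Sleep=-3, Study=5]  = 16

16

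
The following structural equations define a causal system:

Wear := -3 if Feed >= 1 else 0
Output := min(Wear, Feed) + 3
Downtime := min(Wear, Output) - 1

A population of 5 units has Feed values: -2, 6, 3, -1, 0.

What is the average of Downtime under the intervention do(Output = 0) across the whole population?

Every unit gets Output=0 under the intervention. Downtime values become -1, -4, -4, -1, -1; E[Downtime|do(Output=0)] = -2.2.

-2.2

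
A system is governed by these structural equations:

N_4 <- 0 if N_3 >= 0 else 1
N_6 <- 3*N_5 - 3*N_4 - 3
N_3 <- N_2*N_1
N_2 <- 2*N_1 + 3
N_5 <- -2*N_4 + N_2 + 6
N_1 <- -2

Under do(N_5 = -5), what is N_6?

-18

The intervention breaks the incoming arrows to N_5: N_5 <- -2*N_4 + N_2 + 6 no longer applies, and N_5 = -5.
N_2 = 2*N_1 + 3  [with N_1=-2]  = -1
N_3 = N_2*N_1  [with N_2=-1, N_1=-2]  = 2
N_4 = 0 if N_3 >= 0 else 1  [with N_3=2]  = 0
N_6 = 3*N_5 - 3*N_4 - 3  [with N_5=-5, N_4=0]  = -18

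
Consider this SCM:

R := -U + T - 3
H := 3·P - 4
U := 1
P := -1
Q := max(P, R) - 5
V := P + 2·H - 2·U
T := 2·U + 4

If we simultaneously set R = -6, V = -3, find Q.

The joint intervention fixes R = -6, V = -3, removing each variable's own equation.
Q = max(P, R) - 5  [with P=-1, R=-6]  = -6

-6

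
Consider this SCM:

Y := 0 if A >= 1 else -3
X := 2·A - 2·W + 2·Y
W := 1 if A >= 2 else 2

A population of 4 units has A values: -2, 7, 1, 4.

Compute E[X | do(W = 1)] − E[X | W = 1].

-7.5

The intervention sets W=1 in all 4 units regardless of A. Recomputing X per unit gives -12, 12, 0, 6; average 1.5.
E[X|W=1] averages over only the 2 units with W=1 (A = 7, 4): X = 12, 6, mean 9.
Difference = 1.5 − 9 = -7.5.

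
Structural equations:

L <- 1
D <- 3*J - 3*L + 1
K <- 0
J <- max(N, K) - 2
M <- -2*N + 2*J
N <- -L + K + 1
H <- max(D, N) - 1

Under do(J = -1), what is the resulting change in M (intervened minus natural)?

Intervening sets J = -1 and removes its equation (J <- max(N, K) - 2).
N = -L + K + 1  [with L=1, K=0]  = 0
M = -2*N + 2*J  [with N=0, J=-1]  = -2
Without intervention: N = -L + K + 1  [with L=1, K=0]  = 0; J = max(N, K) - 2  [with N=0, K=0]  = -2; M = -2*N + 2*J  [with N=0, J=-2]  = -4.
Change = -2 − (-4) = 2.

2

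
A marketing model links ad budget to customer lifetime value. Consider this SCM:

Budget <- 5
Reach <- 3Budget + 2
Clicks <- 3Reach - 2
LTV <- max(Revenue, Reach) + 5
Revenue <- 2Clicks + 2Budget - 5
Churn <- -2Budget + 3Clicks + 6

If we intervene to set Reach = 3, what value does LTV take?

24

Under do(Reach=3), the mechanism Reach <- 3Budget + 2 is discarded; Reach is fixed at 3.
Clicks = 3Reach - 2  [with Reach=3]  = 7
Revenue = 2Clicks + 2Budget - 5  [with Clicks=7, Budget=5]  = 19
LTV = max(Revenue, Reach) + 5  [with Revenue=19, Reach=3]  = 24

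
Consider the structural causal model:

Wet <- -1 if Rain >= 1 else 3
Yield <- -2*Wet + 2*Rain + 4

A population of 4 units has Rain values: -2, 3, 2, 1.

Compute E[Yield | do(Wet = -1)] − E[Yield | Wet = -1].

-2

The intervention sets Wet=-1 in all 4 units regardless of Rain. Recomputing Yield per unit gives 2, 12, 10, 8; average 8.
Observing Wet=-1 restricts to units where Wet's equation naturally yields -1: Rain ∈ {3, 2, 1}. In that subpopulation Yield = 12, 10, 8, mean 10.
Difference = 8 − 10 = -2.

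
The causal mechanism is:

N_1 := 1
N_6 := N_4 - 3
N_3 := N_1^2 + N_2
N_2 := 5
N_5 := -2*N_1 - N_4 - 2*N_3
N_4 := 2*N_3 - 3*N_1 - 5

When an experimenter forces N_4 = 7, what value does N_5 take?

-21

Intervening sets N_4 = 7 and removes its equation (N_4 := 2*N_3 - 3*N_1 - 5).
N_3 = N_1^2 + N_2  [with N_1=1, N_2=5]  = 6
N_5 = -2*N_1 - N_4 - 2*N_3  [with N_1=1, N_4=7, N_3=6]  = -21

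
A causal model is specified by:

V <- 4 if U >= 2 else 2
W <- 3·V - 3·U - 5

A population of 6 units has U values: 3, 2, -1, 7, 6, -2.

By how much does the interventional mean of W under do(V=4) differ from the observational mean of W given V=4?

Under do(V=4), V's equation is replaced by V=4 for every unit. Per-unit W: -2, 1, 10, -14, -11, 13. Mean = -0.5.
Conditioning on V=4 selects the 4 unit(s) with U ∈ {3, 2, 7, 6}. Their W values: -2, 1, -14, -11. Mean = -6.5.
Difference = -0.5 − (-6.5) = 6.

6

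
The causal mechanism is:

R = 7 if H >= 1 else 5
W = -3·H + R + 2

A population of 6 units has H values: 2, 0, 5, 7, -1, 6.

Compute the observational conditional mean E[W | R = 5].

Conditioning on R=5 selects the 2 unit(s) with H ∈ {0, -1}. Their W values: 7, 10. Mean = 8.5.

8.5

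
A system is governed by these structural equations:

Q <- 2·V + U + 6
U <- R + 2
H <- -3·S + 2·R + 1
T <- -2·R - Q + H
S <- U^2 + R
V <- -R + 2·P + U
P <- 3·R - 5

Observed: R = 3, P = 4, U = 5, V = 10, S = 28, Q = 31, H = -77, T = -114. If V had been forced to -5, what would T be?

-84

do(V=-5) replaces the equation V <- -R + 2·P + U with the constant V = -5.
U = R + 2  [with R=3]  = 5
S = U^2 + R  [with U=5, R=3]  = 28
Q = 2·V + U + 6  [with V=-5, U=5]  = 1
H = -3·S + 2·R + 1  [with S=28, R=3]  = -77
T = -2·R - Q + H  [with R=3, Q=1, H=-77]  = -84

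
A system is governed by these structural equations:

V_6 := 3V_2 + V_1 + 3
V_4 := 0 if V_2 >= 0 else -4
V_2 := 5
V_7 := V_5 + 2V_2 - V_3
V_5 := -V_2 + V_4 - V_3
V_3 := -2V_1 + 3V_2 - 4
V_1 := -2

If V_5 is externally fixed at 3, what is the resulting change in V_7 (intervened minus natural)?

Under do(V_5=3), the mechanism V_5 := -V_2 + V_4 - V_3 is discarded; V_5 is fixed at 3.
V_3 = -2V_1 + 3V_2 - 4  [with V_1=-2, V_2=5]  = 15
V_7 = V_5 + 2V_2 - V_3  [with V_5=3, V_2=5, V_3=15]  = -2
Without intervention: V_3 = -2V_1 + 3V_2 - 4  [with V_1=-2, V_2=5]  = 15; V_4 = 0 if V_2 >= 0 else -4  [with V_2=5]  = 0; V_5 = -V_2 + V_4 - V_3  [with V_2=5, V_4=0, V_3=15]  = -20; V_7 = V_5 + 2V_2 - V_3  [with V_5=-20, V_2=5, V_3=15]  = -25.
Change = -2 − (-25) = 23.

23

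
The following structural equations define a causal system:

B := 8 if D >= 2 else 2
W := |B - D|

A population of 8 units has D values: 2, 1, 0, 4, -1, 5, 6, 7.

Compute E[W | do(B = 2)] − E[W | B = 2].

The intervention sets B=2 in all 8 units regardless of D. Recomputing W per unit gives 0, 1, 2, 2, 3, 3, 4, 5; average 2.5.
E[W|B=2] averages over only the 3 units with B=2 (D = 1, 0, -1): W = 1, 2, 3, mean 2.
Difference = 2.5 − 2 = 0.5.

0.5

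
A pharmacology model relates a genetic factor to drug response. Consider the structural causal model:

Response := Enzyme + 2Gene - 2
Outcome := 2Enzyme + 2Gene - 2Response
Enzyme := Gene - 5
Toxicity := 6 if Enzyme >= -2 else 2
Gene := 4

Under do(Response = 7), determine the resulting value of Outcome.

do(Response=7) replaces the equation Response := Enzyme + 2Gene - 2 with the constant Response = 7.
Enzyme = Gene - 5  [with Gene=4]  = -1
Outcome = 2Enzyme + 2Gene - 2Response  [with Enzyme=-1, Gene=4, Response=7]  = -8

-8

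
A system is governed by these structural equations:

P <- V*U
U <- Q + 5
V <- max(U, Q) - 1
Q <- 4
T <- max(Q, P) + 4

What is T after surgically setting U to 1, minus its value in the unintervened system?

do(U=1) replaces the equation U <- Q + 5 with the constant U = 1.
V = max(U, Q) - 1  [with U=1, Q=4]  = 3
P = V*U  [with V=3, U=1]  = 3
T = max(Q, P) + 4  [with Q=4, P=3]  = 8
Without intervention: U = Q + 5  [with Q=4]  = 9; V = max(U, Q) - 1  [with U=9, Q=4]  = 8; P = V*U  [with V=8, U=9]  = 72; T = max(Q, P) + 4  [with Q=4, P=72]  = 76.
Change = 8 − 76 = -68.

-68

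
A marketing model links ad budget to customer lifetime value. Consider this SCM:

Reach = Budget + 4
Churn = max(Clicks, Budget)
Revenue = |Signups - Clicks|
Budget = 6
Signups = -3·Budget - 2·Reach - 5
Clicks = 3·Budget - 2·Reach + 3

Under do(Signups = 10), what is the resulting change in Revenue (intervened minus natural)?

-35

Under do(Signups=10), the mechanism Signups = -3·Budget - 2·Reach - 5 is discarded; Signups is fixed at 10.
Reach = Budget + 4  [with Budget=6]  = 10
Clicks = 3·Budget - 2·Reach + 3  [with Budget=6, Reach=10]  = 1
Revenue = |Signups - Clicks|  [with Signups=10, Clicks=1]  = 9
Without intervention: Reach = Budget + 4  [with Budget=6]  = 10; Clicks = 3·Budget - 2·Reach + 3  [with Budget=6, Reach=10]  = 1; Signups = -3·Budget - 2·Reach - 5  [with Budget=6, Reach=10]  = -43; Revenue = |Signups - Clicks|  [with Signups=-43, Clicks=1]  = 44.
Change = 9 − 44 = -35.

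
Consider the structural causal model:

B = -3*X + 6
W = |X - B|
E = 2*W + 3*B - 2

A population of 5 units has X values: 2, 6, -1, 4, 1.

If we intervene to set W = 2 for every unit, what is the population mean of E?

The intervention sets W=2 in all 5 units regardless of X. Recomputing E per unit gives 2, -34, 29, -16, 11; average -1.6.

-1.6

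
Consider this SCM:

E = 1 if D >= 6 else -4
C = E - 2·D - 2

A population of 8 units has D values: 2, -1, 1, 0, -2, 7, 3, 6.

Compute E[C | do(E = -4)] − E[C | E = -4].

-3

do(E=-4) breaks E's dependence on D. With E=-4 fixed, C across the units is -10, -4, -8, -6, -2, -20, -12, -18, mean -10.
Observing E=-4 restricts to units where E's equation naturally yields -4: D ∈ {2, -1, 1, 0, -2, 3}. In that subpopulation C = -10, -4, -8, -6, -2, -12, mean -7.
Difference = -10 − (-7) = -3.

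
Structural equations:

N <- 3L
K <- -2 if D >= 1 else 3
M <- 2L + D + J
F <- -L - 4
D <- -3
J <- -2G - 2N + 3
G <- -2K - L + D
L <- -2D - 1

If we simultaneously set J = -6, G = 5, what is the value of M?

Under do(J = -6, G = 5), each intervened variable's structural equation is replaced by its fixed value.
L = -2D - 1  [with D=-3]  = 5
M = 2L + D + J  [with L=5, D=-3, J=-6]  = 1

1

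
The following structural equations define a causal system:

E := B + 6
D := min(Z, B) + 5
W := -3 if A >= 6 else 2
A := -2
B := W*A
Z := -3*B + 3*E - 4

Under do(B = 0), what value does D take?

5

The intervention breaks the incoming arrows to B: B := W*A no longer applies, and B = 0.
E = B + 6  [with B=0]  = 6
Z = -3*B + 3*E - 4  [with B=0, E=6]  = 14
D = min(Z, B) + 5  [with Z=14, B=0]  = 5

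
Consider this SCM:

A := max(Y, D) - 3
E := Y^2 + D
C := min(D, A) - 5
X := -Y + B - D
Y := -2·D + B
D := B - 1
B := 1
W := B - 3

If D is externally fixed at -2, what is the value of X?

-2

Under do(D=-2), the mechanism D := B - 1 is discarded; D is fixed at -2.
Y = -2·D + B  [with D=-2, B=1]  = 5
X = -Y + B - D  [with Y=5, B=1, D=-2]  = -2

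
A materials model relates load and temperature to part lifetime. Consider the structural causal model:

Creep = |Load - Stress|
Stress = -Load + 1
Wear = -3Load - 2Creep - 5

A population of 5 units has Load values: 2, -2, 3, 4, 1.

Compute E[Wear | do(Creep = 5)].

The intervention sets Creep=5 in all 5 units regardless of Load. Recomputing Wear per unit gives -21, -9, -24, -27, -18; average -19.8.

-19.8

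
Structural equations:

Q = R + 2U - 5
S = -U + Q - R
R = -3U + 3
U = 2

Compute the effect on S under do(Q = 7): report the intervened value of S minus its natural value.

The intervention breaks the incoming arrows to Q: Q = R + 2U - 5 no longer applies, and Q = 7.
R = -3U + 3  [with U=2]  = -3
S = -U + Q - R  [with U=2, Q=7, R=-3]  = 8
Without intervention: R = -3U + 3  [with U=2]  = -3; Q = R + 2U - 5  [with R=-3, U=2]  = -4; S = -U + Q - R  [with U=2, Q=-4, R=-3]  = -3.
Change = 8 − (-3) = 11.

11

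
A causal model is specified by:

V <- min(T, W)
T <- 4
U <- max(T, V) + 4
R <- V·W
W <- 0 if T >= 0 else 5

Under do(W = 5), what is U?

8

Under do(W=5), the mechanism W <- 0 if T >= 0 else 5 is discarded; W is fixed at 5.
V = min(T, W)  [with T=4, W=5]  = 4
U = max(T, V) + 4  [with T=4, V=4]  = 8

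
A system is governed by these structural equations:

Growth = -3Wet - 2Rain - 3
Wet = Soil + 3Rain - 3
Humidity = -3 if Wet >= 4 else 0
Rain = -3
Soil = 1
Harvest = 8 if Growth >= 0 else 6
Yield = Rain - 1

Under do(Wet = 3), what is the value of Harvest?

6

The intervention breaks the incoming arrows to Wet: Wet = Soil + 3Rain - 3 no longer applies, and Wet = 3.
Growth = -3Wet - 2Rain - 3  [with Wet=3, Rain=-3]  = -6
Harvest = 8 if Growth >= 0 else 6  [with Growth=-6]  = 6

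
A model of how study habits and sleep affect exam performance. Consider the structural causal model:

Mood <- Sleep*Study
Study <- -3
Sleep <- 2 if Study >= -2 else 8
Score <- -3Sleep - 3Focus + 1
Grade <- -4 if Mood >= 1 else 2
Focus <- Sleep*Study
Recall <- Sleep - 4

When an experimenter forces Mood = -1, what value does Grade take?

Under do(Mood=-1), the mechanism Mood <- Sleep*Study is discarded; Mood is fixed at -1.
Grade = -4 if Mood >= 1 else 2  [with Mood=-1]  = 2

2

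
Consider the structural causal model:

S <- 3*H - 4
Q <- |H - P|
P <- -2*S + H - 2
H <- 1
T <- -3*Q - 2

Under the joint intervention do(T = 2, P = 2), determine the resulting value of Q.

Under do(T = 2, P = 2), each intervened variable's structural equation is replaced by its fixed value.
Q = |H - P|  [with H=1, P=2]  = 1

1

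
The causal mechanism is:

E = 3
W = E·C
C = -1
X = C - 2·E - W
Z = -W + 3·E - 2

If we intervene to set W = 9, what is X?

-16

The intervention breaks the incoming arrows to W: W = E·C no longer applies, and W = 9.
X = C - 2·E - W  [with C=-1, E=3, W=9]  = -16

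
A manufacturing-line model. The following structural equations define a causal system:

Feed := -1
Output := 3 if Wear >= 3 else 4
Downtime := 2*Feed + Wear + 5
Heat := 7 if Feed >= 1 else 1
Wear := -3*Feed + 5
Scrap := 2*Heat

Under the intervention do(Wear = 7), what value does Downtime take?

10

The intervention breaks the incoming arrows to Wear: Wear := -3*Feed + 5 no longer applies, and Wear = 7.
Downtime = 2*Feed + Wear + 5  [with Feed=-1, Wear=7]  = 10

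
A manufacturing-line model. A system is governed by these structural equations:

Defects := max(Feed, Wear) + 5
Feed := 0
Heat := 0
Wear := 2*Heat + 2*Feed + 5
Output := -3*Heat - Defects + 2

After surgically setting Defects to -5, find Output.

7

Intervening sets Defects = -5 and removes its equation (Defects := max(Feed, Wear) + 5).
Output = -3*Heat - Defects + 2  [with Heat=0, Defects=-5]  = 7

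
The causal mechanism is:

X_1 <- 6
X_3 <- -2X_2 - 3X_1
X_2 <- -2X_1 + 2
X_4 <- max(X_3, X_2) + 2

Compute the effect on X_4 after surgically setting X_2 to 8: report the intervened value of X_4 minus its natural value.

6

Under do(X_2=8), the mechanism X_2 <- -2X_1 + 2 is discarded; X_2 is fixed at 8.
X_3 = -2X_2 - 3X_1  [with X_2=8, X_1=6]  = -34
X_4 = max(X_3, X_2) + 2  [with X_3=-34, X_2=8]  = 10
Without intervention: X_2 = -2X_1 + 2  [with X_1=6]  = -10; X_3 = -2X_2 - 3X_1  [with X_2=-10, X_1=6]  = 2; X_4 = max(X_3, X_2) + 2  [with X_3=2, X_2=-10]  = 4.
Change = 10 − 4 = 6.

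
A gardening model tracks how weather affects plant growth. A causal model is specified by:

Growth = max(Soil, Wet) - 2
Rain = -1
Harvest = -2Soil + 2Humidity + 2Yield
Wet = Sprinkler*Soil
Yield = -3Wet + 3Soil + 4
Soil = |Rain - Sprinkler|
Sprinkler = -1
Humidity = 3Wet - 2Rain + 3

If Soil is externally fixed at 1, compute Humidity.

The intervention breaks the incoming arrows to Soil: Soil = |Rain - Sprinkler| no longer applies, and Soil = 1.
Wet = Sprinkler*Soil  [with Sprinkler=-1, Soil=1]  = -1
Humidity = 3Wet - 2Rain + 3  [with Wet=-1, Rain=-1]  = 2

2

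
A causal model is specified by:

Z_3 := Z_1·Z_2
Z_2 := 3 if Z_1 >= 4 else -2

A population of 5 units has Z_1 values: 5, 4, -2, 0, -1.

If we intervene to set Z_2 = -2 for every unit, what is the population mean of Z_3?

The intervention sets Z_2=-2 in all 5 units regardless of Z_1. Recomputing Z_3 per unit gives -10, -8, 4, 0, 2; average -2.4.

-2.4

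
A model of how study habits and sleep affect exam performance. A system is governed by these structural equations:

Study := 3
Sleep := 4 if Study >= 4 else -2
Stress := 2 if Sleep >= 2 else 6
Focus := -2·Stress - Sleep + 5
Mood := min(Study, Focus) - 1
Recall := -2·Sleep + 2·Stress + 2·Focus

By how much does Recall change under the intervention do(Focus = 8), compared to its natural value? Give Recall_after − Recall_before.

Under do(Focus=8), the mechanism Focus := -2·Stress - Sleep + 5 is discarded; Focus is fixed at 8.
Sleep = 4 if Study >= 4 else -2  [with Study=3]  = -2
Stress = 2 if Sleep >= 2 else 6  [with Sleep=-2]  = 6
Recall = -2·Sleep + 2·Stress + 2·Focus  [with Sleep=-2, Stress=6, Focus=8]  = 32
Without intervention: Sleep = 4 if Study >= 4 else -2  [with Study=3]  = -2; Stress = 2 if Sleep >= 2 else 6  [with Sleep=-2]  = 6; Focus = -2·Stress - Sleep + 5  [with Stress=6, Sleep=-2]  = -5; Recall = -2·Sleep + 2·Stress + 2·Focus  [with Sleep=-2, Stress=6, Focus=-5]  = 6.
Change = 32 − 6 = 26.

26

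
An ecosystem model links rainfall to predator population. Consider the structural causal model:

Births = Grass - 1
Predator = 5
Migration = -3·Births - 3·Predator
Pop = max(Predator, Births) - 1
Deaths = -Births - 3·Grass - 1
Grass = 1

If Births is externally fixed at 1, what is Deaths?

The intervention breaks the incoming arrows to Births: Births = Grass - 1 no longer applies, and Births = 1.
Deaths = -Births - 3·Grass - 1  [with Births=1, Grass=1]  = -5

-5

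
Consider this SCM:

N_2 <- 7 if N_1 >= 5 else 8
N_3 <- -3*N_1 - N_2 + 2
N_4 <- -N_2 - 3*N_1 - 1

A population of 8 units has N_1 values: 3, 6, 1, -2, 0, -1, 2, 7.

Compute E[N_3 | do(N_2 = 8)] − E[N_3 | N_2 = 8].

Every unit gets N_2=8 under the intervention. N_3 values become -15, -24, -9, 0, -6, -3, -12, -27; E[N_3|do(N_2=8)] = -12.
Observing N_2=8 restricts to units where N_2's equation naturally yields 8: N_1 ∈ {3, 1, -2, 0, -1, 2}. In that subpopulation N_3 = -15, -9, 0, -6, -3, -12, mean -7.5.
Difference = -12 − (-7.5) = -4.5.

-4.5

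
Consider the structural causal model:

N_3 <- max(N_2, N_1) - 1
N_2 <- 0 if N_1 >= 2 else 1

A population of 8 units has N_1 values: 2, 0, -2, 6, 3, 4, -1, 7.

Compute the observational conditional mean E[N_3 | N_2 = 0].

3.4

Observing N_2=0 restricts to units where N_2's equation naturally yields 0: N_1 ∈ {2, 6, 3, 4, 7}. In that subpopulation N_3 = 1, 5, 2, 3, 6, mean 3.4.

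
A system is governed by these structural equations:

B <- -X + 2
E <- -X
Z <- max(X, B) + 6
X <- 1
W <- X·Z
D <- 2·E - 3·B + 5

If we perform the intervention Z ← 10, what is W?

The intervention breaks the incoming arrows to Z: Z <- max(X, B) + 6 no longer applies, and Z = 10.
W = X·Z  [with X=1, Z=10]  = 10

10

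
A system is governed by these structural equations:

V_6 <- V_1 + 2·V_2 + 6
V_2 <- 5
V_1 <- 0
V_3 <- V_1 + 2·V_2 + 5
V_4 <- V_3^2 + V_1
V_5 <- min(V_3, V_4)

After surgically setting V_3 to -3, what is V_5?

-3

do(V_3=-3) replaces the equation V_3 <- V_1 + 2·V_2 + 5 with the constant V_3 = -3.
V_4 = V_3^2 + V_1  [with V_3=-3, V_1=0]  = 9
V_5 = min(V_3, V_4)  [with V_3=-3, V_4=9]  = -3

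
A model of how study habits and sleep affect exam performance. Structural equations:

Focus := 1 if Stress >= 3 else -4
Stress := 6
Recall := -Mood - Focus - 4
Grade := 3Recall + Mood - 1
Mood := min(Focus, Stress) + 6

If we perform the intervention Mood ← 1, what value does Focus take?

Under do(Mood=1), the mechanism Mood := min(Focus, Stress) + 6 is discarded; Mood is fixed at 1.
Since Focus is not a descendant of the intervened variable, it is unaffected.
Focus = 1 if Stress >= 3 else -4  [with Stress=6]  = 1

1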